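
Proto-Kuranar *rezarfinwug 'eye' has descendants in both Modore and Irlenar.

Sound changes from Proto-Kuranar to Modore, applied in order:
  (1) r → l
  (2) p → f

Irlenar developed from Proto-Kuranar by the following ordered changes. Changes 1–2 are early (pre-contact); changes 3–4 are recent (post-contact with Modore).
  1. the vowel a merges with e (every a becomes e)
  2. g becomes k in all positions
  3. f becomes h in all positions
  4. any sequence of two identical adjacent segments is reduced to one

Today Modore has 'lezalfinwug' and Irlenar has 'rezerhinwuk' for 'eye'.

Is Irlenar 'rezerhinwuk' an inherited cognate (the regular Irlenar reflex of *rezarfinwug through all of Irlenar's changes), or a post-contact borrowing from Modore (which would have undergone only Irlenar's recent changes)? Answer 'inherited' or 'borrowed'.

inherited

If inherited, *rezarfinwug would pass through all of Irlenar's changes:
Irlenar: *rezarfinwug > rezerfinwug > rezerfinwuk > rezerhinwuk  (by vowel merger, unconditioned shift, unconditioned shift)
If borrowed from Modore 'lezalfinwug' after the early changes, it would undergo only the recent ones:
  rule 3 (unconditioned shift): lezalfinwug → lezalhinwug
  rule 4 (degemination): no change (lezalhinwug)
  ⇒ as a loan: lezalhinwug
Irlenar 'rezerhinwuk' matches the inherited outcome exactly, so it is an inherited cognate, not a loan.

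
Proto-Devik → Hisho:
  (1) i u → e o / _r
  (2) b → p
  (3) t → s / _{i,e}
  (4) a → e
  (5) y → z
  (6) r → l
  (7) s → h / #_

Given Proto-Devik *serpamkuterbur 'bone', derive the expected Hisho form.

helpemkuselpol

Hisho: *serpamkuterbur > serpamkuterbor > serpamkuterpor > serpamkuserpor > serpemkuserpor > selpemkuselpol > helpemkuselpol  (by pre-rhotic lowering, unconditioned shift, palatalisation, vowel merger, unconditioned shift, debuccalisation)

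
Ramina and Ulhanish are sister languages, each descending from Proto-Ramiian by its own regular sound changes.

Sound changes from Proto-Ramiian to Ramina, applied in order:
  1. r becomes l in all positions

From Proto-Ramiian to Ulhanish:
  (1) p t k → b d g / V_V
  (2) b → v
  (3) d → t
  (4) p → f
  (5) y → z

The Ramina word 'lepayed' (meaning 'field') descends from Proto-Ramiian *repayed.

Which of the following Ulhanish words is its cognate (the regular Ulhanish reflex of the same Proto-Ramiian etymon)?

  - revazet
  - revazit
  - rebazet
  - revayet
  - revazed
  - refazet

Ulhanish: *repayed
  repayed → rebayed   [intervocalic voicing]
  rebayed → revayed   [unconditioned shift]
  revayed → revayet   [unconditioned shift]
  revayet (rule 4 does not apply)
  revayet → revazet   [unconditioned shift]
  giving Ulhanish revazet.

revazet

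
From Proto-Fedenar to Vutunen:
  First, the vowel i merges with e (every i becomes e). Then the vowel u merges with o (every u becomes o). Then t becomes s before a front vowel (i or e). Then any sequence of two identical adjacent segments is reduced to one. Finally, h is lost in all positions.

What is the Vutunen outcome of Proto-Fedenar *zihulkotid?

zeolkosed

Vutunen: start from *zihulkotid.
  rule 1 (vowel merger): zihulkotid → zehulkoted
  rule 2 (vowel merger): zehulkoted → zeholkoted
  rule 3 (palatalisation): zeholkoted → zeholkosed
  rule 4: no change — zeholkosed
  rule 5 (h-loss): zeholkosed → zeolkosed
  ⇒ Vutunen zeolkosed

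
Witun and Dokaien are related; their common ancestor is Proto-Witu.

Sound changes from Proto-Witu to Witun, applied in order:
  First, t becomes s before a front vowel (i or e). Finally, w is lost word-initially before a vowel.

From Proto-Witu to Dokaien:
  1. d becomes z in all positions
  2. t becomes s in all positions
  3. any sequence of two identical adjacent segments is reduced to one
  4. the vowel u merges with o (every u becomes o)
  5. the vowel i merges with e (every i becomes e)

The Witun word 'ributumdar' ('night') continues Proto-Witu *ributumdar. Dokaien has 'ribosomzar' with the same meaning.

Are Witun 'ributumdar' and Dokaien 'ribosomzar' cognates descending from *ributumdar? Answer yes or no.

no

Derive the expected Dokaien reflex of *ributumdar:
Dokaien: *ributumdar > ributumzar > ribusumzar > ribosomzar > rebosomzar  (by unconditioned shift, unconditioned shift, vowel merger, vowel merger)
The regular Dokaien reflex would be 'rebosomzar', but the attested form is 'ribosomzar'. The correspondence is irregular, so they are not cognates (the Dokaien form has a different source).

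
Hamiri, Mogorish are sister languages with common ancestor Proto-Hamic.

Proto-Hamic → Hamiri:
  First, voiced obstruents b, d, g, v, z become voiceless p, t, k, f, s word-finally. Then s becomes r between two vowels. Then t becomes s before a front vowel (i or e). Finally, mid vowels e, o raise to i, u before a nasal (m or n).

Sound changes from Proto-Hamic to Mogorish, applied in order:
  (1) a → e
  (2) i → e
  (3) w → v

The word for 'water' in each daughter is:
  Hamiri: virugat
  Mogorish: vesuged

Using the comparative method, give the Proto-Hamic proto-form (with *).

Position 3: Hamiri has r, Mogorish has s. Mogorish preserves s here (none of its changes turn any other segment into s), so the proto-segment is *s.
Position 2: Hamiri has i, Mogorish has e. Taking the neighbouring segments as reconstructed: Hamiri i can only go back to *i; Mogorish e could go back to *a or *e or *i — the one source consistent with every daughter is *i.
Position 6: Hamiri has a, Mogorish has e. Hamiri preserves a here (none of its changes turn any other segment into a), so the proto-segment is *a.
This points to *visugad. Verify forward in each daughter:
Hamiri: start from *visugad.
  rule 1 (final devoicing): visugad → visugat
  rule 2 (rhotacism): visugat → virugat
  rule 3: no change — virugat
  rule 4: no change — virugat
  ⇒ Hamiri virugat
Mogorish: *visugad
  visugad → visuged   [vowel merger]
  visuged → vesuged   [vowel merger]
  vesuged (rule 3 does not apply)
  giving Mogorish vesuged.
*visugad is the unique common source.

*visugad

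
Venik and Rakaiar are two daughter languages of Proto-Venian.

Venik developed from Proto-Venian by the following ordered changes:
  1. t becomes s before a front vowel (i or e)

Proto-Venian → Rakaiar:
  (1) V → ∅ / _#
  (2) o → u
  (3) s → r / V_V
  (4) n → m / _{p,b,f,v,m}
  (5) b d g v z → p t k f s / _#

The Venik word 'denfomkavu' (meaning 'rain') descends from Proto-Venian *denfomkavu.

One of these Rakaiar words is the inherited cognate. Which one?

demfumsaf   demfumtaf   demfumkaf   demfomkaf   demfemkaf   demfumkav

demfumkaf

Rakaiar: start from *denfomkavu.
  rule 1 (apocope): denfomkavu → denfomkav
  rule 2 (vowel merger): denfomkav → denfumkav
  rule 3: no change — denfumkav
  rule 4 (nasal place assimilation): denfumkav → demfumkav
  rule 5 (final devoicing): demfumkav → demfumkaf
  ⇒ Rakaiar demfumkaf
The other candidates each miss or misapply at least one Rakaiar change.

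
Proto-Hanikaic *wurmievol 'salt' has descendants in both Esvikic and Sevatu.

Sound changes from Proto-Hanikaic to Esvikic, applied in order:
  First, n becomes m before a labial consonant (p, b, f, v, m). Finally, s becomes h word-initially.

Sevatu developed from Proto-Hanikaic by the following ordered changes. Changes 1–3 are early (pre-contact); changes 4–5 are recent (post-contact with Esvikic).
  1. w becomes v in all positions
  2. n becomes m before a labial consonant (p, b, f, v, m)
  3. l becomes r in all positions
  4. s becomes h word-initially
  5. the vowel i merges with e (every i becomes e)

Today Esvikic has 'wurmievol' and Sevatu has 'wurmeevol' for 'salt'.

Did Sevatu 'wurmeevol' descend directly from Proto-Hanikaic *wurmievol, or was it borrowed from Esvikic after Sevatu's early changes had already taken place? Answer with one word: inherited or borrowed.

If inherited, *wurmievol would pass through all of Sevatu's changes:
Sevatu: *wurmievol
  wurmievol → vurmievol   [unconditioned shift]
  vurmievol (rule 2 does not apply)
  vurmievol → vurmievor   [unconditioned shift]
  vurmievor (rule 4 does not apply)
  vurmievor → vurmeevor   [vowel merger]
  giving Sevatu vurmeevor.
If borrowed from Esvikic 'wurmievol' after the early changes, it would undergo only the recent ones:
  rule 4 (debuccalisation): no change (wurmievol)
  rule 5 (vowel merger): wurmievol → wurmeevol
  ⇒ as a loan: wurmeevol
Sevatu 'wurmeevol' matches the loan outcome 'wurmeevol', not the inherited 'vurmeevor' — it skipped the early Sevatu changes, so it was borrowed from Esvikic.

borrowed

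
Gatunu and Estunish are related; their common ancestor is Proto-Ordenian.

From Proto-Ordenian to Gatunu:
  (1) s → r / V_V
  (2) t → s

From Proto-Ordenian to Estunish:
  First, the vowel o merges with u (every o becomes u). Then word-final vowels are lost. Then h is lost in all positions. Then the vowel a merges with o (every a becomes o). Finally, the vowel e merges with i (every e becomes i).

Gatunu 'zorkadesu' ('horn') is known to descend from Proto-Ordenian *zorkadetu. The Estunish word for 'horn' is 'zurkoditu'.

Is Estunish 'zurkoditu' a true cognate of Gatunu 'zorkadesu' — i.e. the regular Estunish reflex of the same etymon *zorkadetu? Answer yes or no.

Derive the expected Estunish reflex of *zorkadetu:
Estunish: *zorkadetu
  zorkadetu → zurkadetu   [vowel merger]
  zurkadetu → zurkadet   [apocope]
  zurkadet (rule 3 does not apply)
  zurkadet → zurkodet   [vowel merger]
  zurkodet → zurkodit   [vowel merger]
  giving Estunish zurkodit.
The regular Estunish reflex would be 'zurkodit', but the attested form is 'zurkoditu'. The correspondence is irregular, so they are not cognates (the Estunish form has a different source).

no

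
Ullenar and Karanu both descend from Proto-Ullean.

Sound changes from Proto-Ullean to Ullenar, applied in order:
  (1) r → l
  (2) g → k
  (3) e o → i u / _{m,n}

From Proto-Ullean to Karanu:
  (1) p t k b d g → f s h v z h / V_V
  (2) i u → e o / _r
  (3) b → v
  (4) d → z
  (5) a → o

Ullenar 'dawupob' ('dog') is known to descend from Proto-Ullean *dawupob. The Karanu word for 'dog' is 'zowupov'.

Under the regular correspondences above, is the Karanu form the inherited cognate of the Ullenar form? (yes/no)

Derive the expected Karanu reflex of *dawupob:
Karanu: start from *dawupob.
  rule 1 (intervocalic lenition): dawupob → dawufob
  rule 2: no change — dawufob
  rule 3 (unconditioned shift): dawufob → dawufov
  rule 4 (unconditioned shift): dawufov → zawufov
  rule 5 (vowel merger): zawufov → zowufov
  ⇒ Karanu zowufov
The regular Karanu reflex would be 'zowufov', but the attested form is 'zowupov'. The correspondence is irregular, so they are not cognates (the Karanu form has a different source).

no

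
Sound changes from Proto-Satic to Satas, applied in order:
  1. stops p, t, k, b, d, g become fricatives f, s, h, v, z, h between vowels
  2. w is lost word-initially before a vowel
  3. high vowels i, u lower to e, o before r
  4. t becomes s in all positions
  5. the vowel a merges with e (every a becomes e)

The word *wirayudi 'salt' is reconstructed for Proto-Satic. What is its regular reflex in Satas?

ereyuzi

Satas: start from *wirayudi.
  rule 1 (intervocalic lenition): wirayudi → wirayuzi
  rule 2 (glide loss): wirayuzi → irayuzi
  rule 3 (pre-rhotic lowering): irayuzi → erayuzi
  rule 4: no change — erayuzi
  rule 5 (vowel merger): erayuzi → ereyuzi
  ⇒ Satas ereyuzi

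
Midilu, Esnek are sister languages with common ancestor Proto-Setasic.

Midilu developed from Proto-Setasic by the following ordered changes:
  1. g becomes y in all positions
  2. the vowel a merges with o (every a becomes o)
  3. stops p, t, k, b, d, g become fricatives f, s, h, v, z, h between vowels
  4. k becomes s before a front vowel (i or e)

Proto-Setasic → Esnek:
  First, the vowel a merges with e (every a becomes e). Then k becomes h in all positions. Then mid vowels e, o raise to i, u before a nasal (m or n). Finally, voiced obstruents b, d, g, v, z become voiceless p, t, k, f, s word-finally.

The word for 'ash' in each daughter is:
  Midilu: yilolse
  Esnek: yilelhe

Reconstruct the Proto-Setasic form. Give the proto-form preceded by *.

Position 6: Midilu has s, Esnek has h. Taking the neighbouring segments as reconstructed: Midilu s could go back to *k or *s; Esnek h could go back to *k or *h — the one source consistent with every daughter is *k.
Position 4: Midilu has o, Esnek has e. Taking the neighbouring segments as reconstructed: Midilu o could go back to *a or *o; Esnek e could go back to *a or *e — the one source consistent with every daughter is *a.
Continuing position by position gives *yilalke; check it forward:
Midilu: start from *yilalke.
  rule 1: no change — yilalke
  rule 2 (vowel merger): yilalke → yilolke
  rule 3: no change — yilolke
  rule 4 (palatalisation): yilolke → yilolse
  ⇒ Midilu yilolse
Esnek: *yilalke > yilelke > yilelhe  (by vowel merger, unconditioned shift)
*yilalke is the unique common source.

*yilalke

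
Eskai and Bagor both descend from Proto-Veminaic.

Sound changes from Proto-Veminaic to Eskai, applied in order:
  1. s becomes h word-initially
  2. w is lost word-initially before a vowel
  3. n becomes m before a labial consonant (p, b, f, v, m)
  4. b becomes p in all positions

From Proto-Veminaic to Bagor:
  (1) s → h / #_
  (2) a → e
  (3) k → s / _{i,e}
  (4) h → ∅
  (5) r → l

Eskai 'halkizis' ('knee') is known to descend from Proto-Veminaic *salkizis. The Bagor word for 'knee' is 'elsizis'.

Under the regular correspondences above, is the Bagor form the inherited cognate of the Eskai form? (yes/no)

yes

Derive the expected Bagor reflex of *salkizis:
Bagor: start from *salkizis.
  rule 1 (debuccalisation): salkizis → halkizis
  rule 2 (vowel merger): halkizis → helkizis
  rule 3 (palatalisation): helkizis → helsizis
  rule 4 (h-loss): helsizis → elsizis
  rule 5: no change — elsizis
  ⇒ Bagor elsizis
Bagor 'elsizis' matches the regular reflex exactly, so the pair is cognate.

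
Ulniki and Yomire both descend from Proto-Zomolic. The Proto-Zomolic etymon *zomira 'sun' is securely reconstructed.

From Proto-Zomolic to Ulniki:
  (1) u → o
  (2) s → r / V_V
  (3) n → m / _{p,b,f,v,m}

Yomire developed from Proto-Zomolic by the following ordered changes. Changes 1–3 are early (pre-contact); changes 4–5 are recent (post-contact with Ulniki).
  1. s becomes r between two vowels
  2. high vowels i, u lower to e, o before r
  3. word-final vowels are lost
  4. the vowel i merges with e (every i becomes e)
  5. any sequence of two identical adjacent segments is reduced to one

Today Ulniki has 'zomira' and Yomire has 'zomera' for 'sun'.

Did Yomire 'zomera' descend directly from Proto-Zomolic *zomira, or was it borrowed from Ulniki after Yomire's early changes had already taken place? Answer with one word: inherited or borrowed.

If inherited, *zomira would pass through all of Yomire's changes:
Yomire: *zomira
  zomira (rule 1 does not apply)
  zomira → zomera   [pre-rhotic lowering]
  zomera → zomer   [apocope]
  zomer (rule 4 does not apply)
  zomer (rule 5 does not apply)
  giving Yomire zomer.
If borrowed from Ulniki 'zomira' after the early changes, it would undergo only the recent ones:
  rule 4 (vowel merger): zomira → zomera
  rule 5 (degemination): no change (zomera)
  ⇒ as a loan: zomera
Yomire 'zomera' matches the loan outcome 'zomera', not the inherited 'zomer' — it skipped the early Yomire changes, so it was borrowed from Ulniki.

borrowed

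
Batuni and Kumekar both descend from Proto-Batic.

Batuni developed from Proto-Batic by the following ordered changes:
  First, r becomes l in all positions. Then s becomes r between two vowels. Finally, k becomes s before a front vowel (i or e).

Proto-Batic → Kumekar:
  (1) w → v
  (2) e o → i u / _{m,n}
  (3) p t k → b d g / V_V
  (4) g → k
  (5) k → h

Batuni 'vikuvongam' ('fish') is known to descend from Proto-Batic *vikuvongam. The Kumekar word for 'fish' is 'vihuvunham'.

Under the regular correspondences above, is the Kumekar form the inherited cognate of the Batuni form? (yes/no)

Derive the expected Kumekar reflex of *vikuvongam:
Kumekar: *vikuvongam > vikuvungam > viguvungam > vikuvunkam > vihuvunham  (by pre-nasal raising, intervocalic voicing, unconditioned shift, unconditioned shift)
Kumekar 'vihuvunham' matches the regular reflex exactly, so the pair is cognate.

yes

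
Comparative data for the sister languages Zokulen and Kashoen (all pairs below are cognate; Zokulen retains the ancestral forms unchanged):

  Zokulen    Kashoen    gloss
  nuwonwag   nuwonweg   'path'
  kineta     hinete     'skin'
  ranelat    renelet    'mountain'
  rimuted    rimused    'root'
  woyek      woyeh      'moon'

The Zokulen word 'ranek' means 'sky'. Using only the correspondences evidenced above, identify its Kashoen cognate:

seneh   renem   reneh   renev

reneh

ranelat ~ renelet — Zokulen a corresponds to Kashoen e after a consonant, before a nasal.
woyek ~ woyeh — Zokulen k corresponds to Kashoen h word-finally.
Applying these to Zokulen 'ranek':
  ranek → renek   (a→e after a consonant, before a nasal)
  renek → reneh   (k→h word-finally)
So the Kashoen cognate is 'reneh'.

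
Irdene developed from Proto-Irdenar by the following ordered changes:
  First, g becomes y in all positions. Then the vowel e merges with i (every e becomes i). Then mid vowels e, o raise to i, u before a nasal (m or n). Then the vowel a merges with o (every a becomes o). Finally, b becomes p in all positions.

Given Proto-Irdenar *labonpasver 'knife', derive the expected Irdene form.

lopunposvir

Irdene: *labonpasver > labonpasvir > labunpasvir > lobunposvir > lopunposvir  (by vowel merger, pre-nasal raising, vowel merger, unconditioned shift)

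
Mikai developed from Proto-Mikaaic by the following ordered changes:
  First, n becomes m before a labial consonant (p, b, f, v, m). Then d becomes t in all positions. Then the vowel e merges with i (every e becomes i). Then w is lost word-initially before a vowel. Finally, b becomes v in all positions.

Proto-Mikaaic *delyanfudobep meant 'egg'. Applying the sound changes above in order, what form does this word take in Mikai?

Mikai: *delyanfudobep
  delyanfudobep → delyamfudobep   [nasal place assimilation]
  delyamfudobep → telyamfutobep   [unconditioned shift]
  telyamfutobep → tilyamfutobip   [vowel merger]
  tilyamfutobip (rule 4 does not apply)
  tilyamfutobip → tilyamfutovip   [unconditioned shift]
  giving Mikai tilyamfutovip.

tilyamfutovip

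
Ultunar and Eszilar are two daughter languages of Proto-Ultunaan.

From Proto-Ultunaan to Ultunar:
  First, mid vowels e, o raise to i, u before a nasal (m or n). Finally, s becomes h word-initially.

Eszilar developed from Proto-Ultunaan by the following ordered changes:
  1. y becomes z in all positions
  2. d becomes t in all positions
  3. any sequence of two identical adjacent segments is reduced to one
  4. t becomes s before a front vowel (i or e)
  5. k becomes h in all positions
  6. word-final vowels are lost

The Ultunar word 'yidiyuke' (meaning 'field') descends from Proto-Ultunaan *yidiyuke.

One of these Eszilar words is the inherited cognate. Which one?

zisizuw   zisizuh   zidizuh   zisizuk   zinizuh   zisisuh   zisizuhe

Eszilar: start from *yidiyuke.
  rule 1 (unconditioned shift): yidiyuke → zidizuke
  rule 2 (unconditioned shift): zidizuke → zitizuke
  rule 3: no change — zitizuke
  rule 4 (palatalisation): zitizuke → zisizuke
  rule 5 (unconditioned shift): zisizuke → zisizuhe
  rule 6 (apocope): zisizuhe → zisizuh
  ⇒ Eszilar zisizuh
The other candidates each miss or misapply at least one Eszilar change.

zisizuh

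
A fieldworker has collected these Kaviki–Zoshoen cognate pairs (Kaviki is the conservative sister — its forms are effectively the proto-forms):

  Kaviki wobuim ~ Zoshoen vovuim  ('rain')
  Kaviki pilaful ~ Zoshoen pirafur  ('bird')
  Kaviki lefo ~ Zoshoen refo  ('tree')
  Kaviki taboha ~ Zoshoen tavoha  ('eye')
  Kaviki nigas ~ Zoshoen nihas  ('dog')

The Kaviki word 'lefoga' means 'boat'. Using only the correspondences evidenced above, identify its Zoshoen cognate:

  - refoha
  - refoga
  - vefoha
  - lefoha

refoha

lefo ~ refo — Kaviki l corresponds to Zoshoen r word-initially before a front vowel.
nigas ~ nihas — Kaviki g corresponds to Zoshoen h between vowels (before a back vowel).
Applying these to Kaviki 'lefoga':
  lefoga → refoga   (l→r word-initially before a front vowel)
  refoga → refoha   (g→h between vowels (before a back vowel))
So the Zoshoen cognate is 'refoha'.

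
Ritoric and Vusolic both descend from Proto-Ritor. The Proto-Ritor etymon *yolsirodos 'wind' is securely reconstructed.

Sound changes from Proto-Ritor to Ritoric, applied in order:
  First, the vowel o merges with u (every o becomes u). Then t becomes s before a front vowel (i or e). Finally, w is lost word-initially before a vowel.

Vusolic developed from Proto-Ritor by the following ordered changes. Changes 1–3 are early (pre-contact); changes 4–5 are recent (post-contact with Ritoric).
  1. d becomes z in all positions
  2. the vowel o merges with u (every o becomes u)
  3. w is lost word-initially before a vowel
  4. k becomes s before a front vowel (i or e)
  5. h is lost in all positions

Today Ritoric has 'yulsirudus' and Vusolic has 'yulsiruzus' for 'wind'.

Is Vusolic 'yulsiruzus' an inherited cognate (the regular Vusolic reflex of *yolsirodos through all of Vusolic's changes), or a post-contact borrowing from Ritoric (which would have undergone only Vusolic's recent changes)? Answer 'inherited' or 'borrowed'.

If inherited, *yolsirodos would pass through all of Vusolic's changes:
Vusolic: *yolsirodos > yolsirozos > yulsiruzus  (by unconditioned shift, vowel merger)
If borrowed from Ritoric 'yulsirudus' after the early changes, it would undergo only the recent ones:
  rule 4 (palatalisation): no change (yulsirudus)
  rule 5 (h-loss): no change (yulsirudus)
  ⇒ as a loan: yulsirudus
Vusolic 'yulsiruzus' matches the inherited outcome exactly, so it is an inherited cognate, not a loan.

inherited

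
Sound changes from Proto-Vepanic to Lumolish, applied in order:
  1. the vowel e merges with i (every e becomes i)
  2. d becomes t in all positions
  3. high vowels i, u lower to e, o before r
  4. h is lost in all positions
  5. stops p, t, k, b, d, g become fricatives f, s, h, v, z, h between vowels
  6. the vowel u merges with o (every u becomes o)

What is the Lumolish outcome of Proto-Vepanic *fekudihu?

Lumolish: *fekudihu
  fekudihu → fikudihu   [vowel merger]
  fikudihu → fikutihu   [unconditioned shift]
  fikutihu (rule 3 does not apply)
  fikutihu → fikutiu   [h-loss]
  fikutiu → fihusiu   [intervocalic lenition]
  fihusiu → fihosio   [vowel merger]
  giving Lumolish fihosio.

fihosio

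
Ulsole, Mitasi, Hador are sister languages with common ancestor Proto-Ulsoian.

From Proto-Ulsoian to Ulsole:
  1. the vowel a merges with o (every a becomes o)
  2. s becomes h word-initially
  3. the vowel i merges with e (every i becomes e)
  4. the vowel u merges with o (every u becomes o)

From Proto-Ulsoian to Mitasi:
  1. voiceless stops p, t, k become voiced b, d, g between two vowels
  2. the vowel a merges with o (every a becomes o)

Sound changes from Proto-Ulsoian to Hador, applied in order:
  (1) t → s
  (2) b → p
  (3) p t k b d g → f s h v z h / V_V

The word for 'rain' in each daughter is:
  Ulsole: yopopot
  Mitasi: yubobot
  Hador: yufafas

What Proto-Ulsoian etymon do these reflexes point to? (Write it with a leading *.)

*yupapat

Position 4: Ulsole has o, Mitasi has o, Hador has a. Hador preserves a here (none of its changes turn any other segment into a), so the proto-segment is *a.
Position 7: Ulsole has t, Mitasi has t, Hador has s. Ulsole preserves t here (none of its changes turn any other segment into t), so the proto-segment is *t.
Position 3: Ulsole has p, Mitasi has b, Hador has f. Ulsole preserves p here (none of its changes turn any other segment into p), so the proto-segment is *p.
This points to *yupapat. Verify forward in each daughter:
Ulsole: *yupapat > yupopot > yopopot  (by vowel merger, vowel merger)
Mitasi: *yupapat > yubabat > yubobot  (by intervocalic voicing, vowel merger)
Hador: start from *yupapat.
  rule 1 (unconditioned shift): yupapat → yupapas
  rule 2: no change — yupapas
  rule 3 (intervocalic lenition): yupapas → yufafas
  ⇒ Hador yufafas
Only *yupapat yields all of Ulsole yopopot, Mitasi yubobot, Hador yufafas.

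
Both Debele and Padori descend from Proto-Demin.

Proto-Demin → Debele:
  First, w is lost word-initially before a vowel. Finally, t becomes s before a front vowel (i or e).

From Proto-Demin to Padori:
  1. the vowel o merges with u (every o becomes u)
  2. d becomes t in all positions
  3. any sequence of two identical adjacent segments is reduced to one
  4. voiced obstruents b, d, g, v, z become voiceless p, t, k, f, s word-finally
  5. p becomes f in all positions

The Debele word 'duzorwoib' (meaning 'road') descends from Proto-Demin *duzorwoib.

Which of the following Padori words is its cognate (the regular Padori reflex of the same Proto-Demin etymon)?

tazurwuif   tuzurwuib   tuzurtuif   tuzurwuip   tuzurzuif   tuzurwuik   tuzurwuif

tuzurwuif

Padori: *duzorwoib
  duzorwoib → duzurwuib   [vowel merger]
  duzurwuib → tuzurwuib   [unconditioned shift]
  tuzurwuib (rule 3 does not apply)
  tuzurwuib → tuzurwuip   [final devoicing]
  tuzurwuip → tuzurwuif   [unconditioned shift]
  giving Padori tuzurwuif.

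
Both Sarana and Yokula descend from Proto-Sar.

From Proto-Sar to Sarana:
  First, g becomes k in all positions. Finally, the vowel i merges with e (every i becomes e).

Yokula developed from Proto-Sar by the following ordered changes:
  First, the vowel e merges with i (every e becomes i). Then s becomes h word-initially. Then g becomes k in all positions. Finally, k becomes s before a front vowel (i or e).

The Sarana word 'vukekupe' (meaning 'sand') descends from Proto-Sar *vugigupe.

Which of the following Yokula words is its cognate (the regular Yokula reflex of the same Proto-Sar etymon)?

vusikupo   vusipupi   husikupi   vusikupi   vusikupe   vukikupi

vusikupi

Yokula: *vugigupe
  vugigupe → vugigupi   [vowel merger]
  vugigupi (rule 2 does not apply)
  vugigupi → vukikupi   [unconditioned shift]
  vukikupi → vusikupi   [palatalisation]
  giving Yokula vusikupi.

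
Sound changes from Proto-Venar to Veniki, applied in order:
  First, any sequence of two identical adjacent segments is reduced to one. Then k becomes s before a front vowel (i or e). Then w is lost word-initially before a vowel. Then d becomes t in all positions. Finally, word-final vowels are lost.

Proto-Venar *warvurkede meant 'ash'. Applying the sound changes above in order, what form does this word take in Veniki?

Veniki: *warvurkede > warvursede > arvursede > arvursete > arvurset  (by palatalisation, glide loss, unconditioned shift, apocope)

arvurset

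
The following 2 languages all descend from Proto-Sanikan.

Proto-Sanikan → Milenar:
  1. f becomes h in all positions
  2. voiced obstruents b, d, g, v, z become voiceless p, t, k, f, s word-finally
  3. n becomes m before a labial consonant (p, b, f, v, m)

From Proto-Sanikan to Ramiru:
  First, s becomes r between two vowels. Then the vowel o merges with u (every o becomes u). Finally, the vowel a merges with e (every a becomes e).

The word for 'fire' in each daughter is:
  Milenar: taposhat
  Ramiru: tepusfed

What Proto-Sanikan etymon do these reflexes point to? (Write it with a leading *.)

Position 6: Milenar has h, Ramiru has f. Ramiru preserves f here (none of its changes turn any other segment into f), so the proto-segment is *f.
Position 2: Milenar has a, Ramiru has e. Milenar preserves a here (none of its changes turn any other segment into a), so the proto-segment is *a.
Position 4: Milenar has o, Ramiru has u. Milenar preserves o here (none of its changes turn any other segment into o), so the proto-segment is *o.
This points to *taposfad. Verify forward in each daughter:
Milenar: start from *taposfad.
  rule 1 (unconditioned shift): taposfad → taposhad
  rule 2 (final devoicing): taposhad → taposhat
  rule 3: no change — taposhat
  ⇒ Milenar taposhat
Ramiru: start from *taposfad.
  rule 1: no change — taposfad
  rule 2 (vowel merger): taposfad → tapusfad
  rule 3 (vowel merger): tapusfad → tepusfed
  ⇒ Ramiru tepusfed
Only *taposfad yields all of Milenar taposhat, Ramiru tepusfed.

*taposfad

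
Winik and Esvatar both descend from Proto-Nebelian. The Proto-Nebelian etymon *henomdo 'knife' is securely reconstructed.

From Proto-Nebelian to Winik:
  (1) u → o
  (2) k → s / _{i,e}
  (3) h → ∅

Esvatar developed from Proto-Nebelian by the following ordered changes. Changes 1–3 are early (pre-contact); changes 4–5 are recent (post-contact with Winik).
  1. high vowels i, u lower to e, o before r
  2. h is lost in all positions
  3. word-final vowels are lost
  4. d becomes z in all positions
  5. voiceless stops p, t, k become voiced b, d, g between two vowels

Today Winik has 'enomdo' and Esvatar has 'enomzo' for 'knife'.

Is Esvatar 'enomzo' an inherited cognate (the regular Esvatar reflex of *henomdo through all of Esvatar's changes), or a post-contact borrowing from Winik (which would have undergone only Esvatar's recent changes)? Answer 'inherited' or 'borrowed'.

borrowed

If inherited, *henomdo would pass through all of Esvatar's changes:
Esvatar: *henomdo
  henomdo (rule 1 does not apply)
  henomdo → enomdo   [h-loss]
  enomdo → enomd   [apocope]
  enomd → enomz   [unconditioned shift]
  enomz (rule 5 does not apply)
  giving Esvatar enomz.
If borrowed from Winik 'enomdo' after the early changes, it would undergo only the recent ones:
  rule 4 (unconditioned shift): enomdo → enomzo
  rule 5 (intervocalic voicing): no change (enomzo)
  ⇒ as a loan: enomzo
Esvatar 'enomzo' matches the loan outcome 'enomzo', not the inherited 'enomz' — it skipped the early Esvatar changes, so it was borrowed from Winik.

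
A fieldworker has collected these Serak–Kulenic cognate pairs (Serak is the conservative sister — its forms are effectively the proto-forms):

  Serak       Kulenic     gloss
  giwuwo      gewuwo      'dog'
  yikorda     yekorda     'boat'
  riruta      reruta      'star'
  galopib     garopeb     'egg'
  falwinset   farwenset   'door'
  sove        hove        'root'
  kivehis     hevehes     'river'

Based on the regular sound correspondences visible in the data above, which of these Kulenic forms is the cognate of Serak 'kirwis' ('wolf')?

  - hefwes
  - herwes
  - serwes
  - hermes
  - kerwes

herwes

kivehis ~ hevehes — Serak k corresponds to Kulenic h word-initially before a front vowel.
riruta ~ reruta — Serak i corresponds to Kulenic e after a consonant, before r.
giwuwo ~ gewuwo, yikorda ~ yekorda — Serak i corresponds to Kulenic e after a consonant, before a consonant other than r, m, n, p, b, f, v.
Applying these to Serak 'kirwis':
  kirwis → hirwis   (k→h word-initially before a front vowel)
  hirwis → herwis   (i→e after a consonant, before r)
  herwis → herwes   (i→e after a consonant, before a consonant other than r, m, n, p, b, f, v)
So the Kulenic cognate is 'herwes'.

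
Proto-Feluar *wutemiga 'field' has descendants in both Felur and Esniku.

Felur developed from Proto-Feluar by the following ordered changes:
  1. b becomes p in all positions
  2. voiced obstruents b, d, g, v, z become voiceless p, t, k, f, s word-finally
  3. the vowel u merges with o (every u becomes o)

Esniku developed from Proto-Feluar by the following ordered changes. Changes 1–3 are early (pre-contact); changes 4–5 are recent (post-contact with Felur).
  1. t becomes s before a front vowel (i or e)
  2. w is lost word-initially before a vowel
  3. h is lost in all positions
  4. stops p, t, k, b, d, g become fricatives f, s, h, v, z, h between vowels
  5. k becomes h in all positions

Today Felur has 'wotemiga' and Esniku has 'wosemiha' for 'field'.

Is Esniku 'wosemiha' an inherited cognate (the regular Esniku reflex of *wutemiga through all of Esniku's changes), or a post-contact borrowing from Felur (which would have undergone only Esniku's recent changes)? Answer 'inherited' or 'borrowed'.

borrowed

If inherited, *wutemiga would pass through all of Esniku's changes:
Esniku: *wutemiga
  wutemiga → wusemiga   [palatalisation]
  wusemiga → usemiga   [glide loss]
  usemiga (rule 3 does not apply)
  usemiga → usemiha   [intervocalic lenition]
  usemiha (rule 5 does not apply)
  giving Esniku usemiha.
If borrowed from Felur 'wotemiga' after the early changes, it would undergo only the recent ones:
  rule 4 (intervocalic lenition): wotemiga → wosemiha
  rule 5 (unconditioned shift): no change (wosemiha)
  ⇒ as a loan: wosemiha
Esniku 'wosemiha' matches the loan outcome 'wosemiha', not the inherited 'usemiha' — it skipped the early Esniku changes, so it was borrowed from Felur.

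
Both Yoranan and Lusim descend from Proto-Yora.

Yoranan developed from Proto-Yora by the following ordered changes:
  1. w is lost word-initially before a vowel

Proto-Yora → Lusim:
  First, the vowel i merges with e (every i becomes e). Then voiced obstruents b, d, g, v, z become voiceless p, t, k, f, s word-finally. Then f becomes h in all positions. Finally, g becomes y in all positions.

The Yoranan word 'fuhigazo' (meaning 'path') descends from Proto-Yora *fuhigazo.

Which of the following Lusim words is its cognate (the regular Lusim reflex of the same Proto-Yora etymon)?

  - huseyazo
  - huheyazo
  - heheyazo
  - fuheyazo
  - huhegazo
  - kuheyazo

huheyazo

Lusim: *fuhigazo
  fuhigazo → fuhegazo   [vowel merger]
  fuhegazo (rule 2 does not apply)
  fuhegazo → huhegazo   [unconditioned shift]
  huhegazo → huheyazo   [unconditioned shift]
  giving Lusim huheyazo.
Among the options, 'huheyazo' alone shows every Lusim change applied in order.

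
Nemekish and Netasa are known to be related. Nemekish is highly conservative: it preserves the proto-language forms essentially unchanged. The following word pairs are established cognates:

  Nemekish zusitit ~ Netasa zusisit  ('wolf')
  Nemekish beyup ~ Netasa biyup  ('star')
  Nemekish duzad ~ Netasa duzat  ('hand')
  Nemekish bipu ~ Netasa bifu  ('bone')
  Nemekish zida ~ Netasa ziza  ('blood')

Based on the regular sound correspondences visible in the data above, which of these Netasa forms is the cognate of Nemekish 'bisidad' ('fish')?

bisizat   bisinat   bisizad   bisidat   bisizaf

zida ~ ziza — Nemekish d corresponds to Netasa z between vowels (before a back vowel).
duzad ~ duzat — Nemekish d corresponds to Netasa t word-finally.
Applying these to Nemekish 'bisidad':
  bisidad → bisizad   (d→z between vowels (before a back vowel))
  bisizad → bisizat   (d→t word-finally)
So the Netasa cognate is 'bisizat'.

bisizat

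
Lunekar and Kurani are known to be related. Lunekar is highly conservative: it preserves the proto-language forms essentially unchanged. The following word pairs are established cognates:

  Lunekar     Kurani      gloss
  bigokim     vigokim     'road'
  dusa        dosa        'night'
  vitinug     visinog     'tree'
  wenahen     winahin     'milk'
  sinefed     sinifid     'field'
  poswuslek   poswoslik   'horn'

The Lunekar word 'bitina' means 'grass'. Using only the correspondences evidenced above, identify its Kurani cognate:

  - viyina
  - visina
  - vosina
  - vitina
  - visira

bigokim ~ vigokim — Lunekar b corresponds to Kurani v word-initially before a front vowel.
vitinug ~ visinog — Lunekar t corresponds to Kurani s between vowels (before a front vowel).
Applying these to Lunekar 'bitina':
  bitina → vitina   (b→v word-initially before a front vowel)
  vitina → visina   (t→s between vowels (before a front vowel))
So the Kurani cognate is 'visina'.

visina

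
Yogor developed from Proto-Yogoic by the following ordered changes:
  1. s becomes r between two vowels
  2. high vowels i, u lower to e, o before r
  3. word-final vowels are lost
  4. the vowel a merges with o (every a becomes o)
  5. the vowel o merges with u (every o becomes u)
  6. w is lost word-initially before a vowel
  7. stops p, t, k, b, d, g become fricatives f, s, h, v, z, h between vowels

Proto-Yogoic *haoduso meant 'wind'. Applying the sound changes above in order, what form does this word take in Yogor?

huuzur

Yogor: *haoduso
  haoduso → haoduro   [rhotacism]
  haoduro → haodoro   [pre-rhotic lowering]
  haodoro → haodor   [apocope]
  haodor → hoodor   [vowel merger]
  hoodor → huudur   [vowel merger]
  huudur (rule 6 does not apply)
  huudur → huuzur   [intervocalic lenition]
  giving Yogor huuzur.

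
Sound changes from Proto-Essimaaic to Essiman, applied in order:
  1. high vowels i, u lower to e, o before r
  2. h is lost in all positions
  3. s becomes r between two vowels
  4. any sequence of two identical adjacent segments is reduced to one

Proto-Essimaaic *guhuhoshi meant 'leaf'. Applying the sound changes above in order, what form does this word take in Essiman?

Essiman: *guhuhoshi
  guhuhoshi (rule 1 does not apply)
  guhuhoshi → guuosi   [h-loss]
  guuosi → guuori   [rhotacism]
  guuori → guori   [degemination]
  giving Essiman guori.

guori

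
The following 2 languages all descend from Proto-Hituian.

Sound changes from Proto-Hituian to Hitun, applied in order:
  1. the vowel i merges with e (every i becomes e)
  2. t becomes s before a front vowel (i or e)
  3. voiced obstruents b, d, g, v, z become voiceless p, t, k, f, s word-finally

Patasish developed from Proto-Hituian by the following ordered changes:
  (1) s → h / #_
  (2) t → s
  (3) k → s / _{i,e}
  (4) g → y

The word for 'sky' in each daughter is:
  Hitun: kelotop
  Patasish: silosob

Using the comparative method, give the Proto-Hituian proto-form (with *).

*kilotob

Position 1: Hitun has k, Patasish has s. Taking the neighbouring segments as reconstructed: Hitun k can only go back to *k; Patasish s could go back to *t or *k — the one source consistent with every daughter is *k.
Position 5: Hitun has t, Patasish has s. Taking the neighbouring segments as reconstructed: Hitun t can only go back to *t; Patasish s could go back to *t or *s — the one source consistent with every daughter is *t.
Position 2: Hitun has e, Patasish has i. Patasish preserves i here (none of its changes turn any other segment into i), so the proto-segment is *i.
Continuing position by position gives *kilotob; check it forward:
Hitun: *kilotob > kelotob > kelotop  (by vowel merger, final devoicing)
Patasish: *kilotob
  kilotob (rule 1 does not apply)
  kilotob → kilosob   [unconditioned shift]
  kilosob → silosob   [palatalisation]
  silosob (rule 4 does not apply)
  giving Patasish silosob.
Only *kilotob yields all of Hitun kelotop, Patasish silosob.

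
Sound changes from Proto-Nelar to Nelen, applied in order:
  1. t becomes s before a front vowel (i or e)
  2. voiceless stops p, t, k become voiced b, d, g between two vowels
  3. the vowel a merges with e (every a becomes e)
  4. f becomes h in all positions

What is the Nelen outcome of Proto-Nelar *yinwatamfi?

yinwedemhi

Nelen: start from *yinwatamfi.
  rule 1: no change — yinwatamfi
  rule 2 (intervocalic voicing): yinwatamfi → yinwadamfi
  rule 3 (vowel merger): yinwadamfi → yinwedemfi
  rule 4 (unconditioned shift): yinwedemfi → yinwedemhi
  ⇒ Nelen yinwedemhi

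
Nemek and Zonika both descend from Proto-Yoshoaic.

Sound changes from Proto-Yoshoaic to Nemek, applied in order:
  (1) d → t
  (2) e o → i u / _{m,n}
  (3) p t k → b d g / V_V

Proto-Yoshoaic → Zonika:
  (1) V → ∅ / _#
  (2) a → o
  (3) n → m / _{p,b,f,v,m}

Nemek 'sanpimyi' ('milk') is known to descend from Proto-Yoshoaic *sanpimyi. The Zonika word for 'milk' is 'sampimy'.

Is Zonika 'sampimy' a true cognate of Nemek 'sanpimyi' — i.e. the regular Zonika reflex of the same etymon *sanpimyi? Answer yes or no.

Derive the expected Zonika reflex of *sanpimyi:
Zonika: *sanpimyi > sanpimy > sonpimy > sompimy  (by apocope, vowel merger, nasal place assimilation)
The regular Zonika reflex would be 'sompimy', but the attested form is 'sampimy'. The correspondence is irregular, so they are not cognates (the Zonika form has a different source).

no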